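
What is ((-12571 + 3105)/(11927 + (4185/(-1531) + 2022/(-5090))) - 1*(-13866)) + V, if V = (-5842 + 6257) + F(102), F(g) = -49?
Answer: 661183323954698/46460104499 ≈ 14231.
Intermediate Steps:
V = 366 (V = (-5842 + 6257) - 49 = 415 - 49 = 366)
((-12571 + 3105)/(11927 + (4185/(-1531) + 2022/(-5090))) - 1*(-13866)) + V = ((-12571 + 3105)/(11927 + (4185/(-1531) + 2022/(-5090))) - 1*(-13866)) + 366 = (-9466/(11927 + (4185*(-1/1531) + 2022*(-1/5090))) + 13866) + 366 = (-9466/(11927 + (-4185/1531 - 1011/2545)) + 13866) + 366 = (-9466/(11927 - 12198666/3896395) + 13866) + 366 = (-9466/46460104499/3896395 + 13866) + 366 = (-9466*3896395/46460104499 + 13866) + 366 = (-36883275070/46460104499 + 13866) + 366 = 644178925708064/46460104499 + 366 = 661183323954698/46460104499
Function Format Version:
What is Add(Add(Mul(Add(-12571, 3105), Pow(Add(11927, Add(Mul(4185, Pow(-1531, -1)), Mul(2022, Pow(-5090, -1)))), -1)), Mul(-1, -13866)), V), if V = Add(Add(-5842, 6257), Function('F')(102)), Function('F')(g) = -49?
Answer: Rational(661183323954698, 46460104499) ≈ 14231.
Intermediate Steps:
V = 366 (V = Add(Add(-5842, 6257), -49) = Add(415, -49) = 366)
Add(Add(Mul(Add(-12571, 3105), Pow(Add(11927, Add(Mul(4185, Pow(-1531, -1)), Mul(2022, Pow(-5090, -1)))), -1)), Mul(-1, -13866)), V) = Add(Add(Mul(Add(-12571, 3105), Pow(Add(11927, Add(Mul(4185, Pow(-1531, -1)), Mul(2022, Pow(-5090, -1)))), -1)), Mul(-1, -13866)), 366) = Add(Add(Mul(-9466, Pow(Add(11927, Add(Mul(4185, Rational(-1, 1531)), Mul(2022, Rational(-1, 5090)))), -1)), 13866), 366) = Add(Add(Mul(-9466, Pow(Add(11927, Add(Rational(-4185, 1531), Rational(-1011, 2545))), -1)), 13866), 366) = Add(Add(Mul(-9466, Pow(Add(11927, Rational(-12198666, 3896395)), -1)), 13866), 366) = Add(Add(Mul(-9466, Pow(Rational(46460104499, 3896395), -1)), 13866), 366) = Add(Add(Mul(-9466, Rational(3896395, 46460104499)), 13866), 366) = Add(Add(Rational(-36883275070, 46460104499), 13866), 366) = Add(Rational(644178925708064, 46460104499), 366) = Rational(661183323954698, 46460104499)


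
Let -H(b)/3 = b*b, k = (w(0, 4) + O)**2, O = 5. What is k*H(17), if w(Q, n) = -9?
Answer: -13872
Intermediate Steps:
k = 16 (k = (-9 + 5)**2 = (-4)**2 = 16)
H(b) = -3*b**2 (H(b) = -3*b*b = -3*b**2)
k*H(17) = 16*(-3*17**2) = 16*(-3*289) = 16*(-867) = -13872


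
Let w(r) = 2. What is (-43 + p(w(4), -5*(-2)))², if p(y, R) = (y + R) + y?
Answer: 841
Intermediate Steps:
p(y, R) = R + 2*y (p(y, R) = (R + y) + y = R + 2*y)
(-43 + p(w(4), -5*(-2)))² = (-43 + (-5*(-2) + 2*2))² = (-43 + (10 + 4))² = (-43 + 14)² = (-29)² = 841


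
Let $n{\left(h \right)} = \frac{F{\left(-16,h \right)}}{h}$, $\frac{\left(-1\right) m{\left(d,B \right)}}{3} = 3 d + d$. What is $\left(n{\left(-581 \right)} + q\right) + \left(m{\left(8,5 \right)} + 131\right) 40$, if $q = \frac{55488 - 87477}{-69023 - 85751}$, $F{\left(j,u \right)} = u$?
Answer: $\frac{216870363}{154774} \approx 1401.2$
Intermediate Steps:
$m{\left(d,B \right)} = - 12 d$ ($m{\left(d,B \right)} = - 3 \left(3 d + d\right) = - 3 \cdot 4 d = - 12 d$)
$q = \frac{31989}{154774}$ ($q = - \frac{31989}{-154774} = \left(-31989\right) \left(- \frac{1}{154774}\right) = \frac{31989}{154774} \approx 0.20668$)
$n{\left(h \right)} = 1$ ($n{\left(h \right)} = \frac{h}{h} = 1$)
$\left(n{\left(-581 \right)} + q\right) + \left(m{\left(8,5 \right)} + 131\right) 40 = \left(1 + \frac{31989}{154774}\right) + \left(\left(-12\right) 8 + 131\right) 40 = \frac{186763}{154774} + \left(-96 + 131\right) 40 = \frac{186763}{154774} + 35 \cdot 40 = \frac{186763}{154774} + 1400 = \frac{216870363}{154774}$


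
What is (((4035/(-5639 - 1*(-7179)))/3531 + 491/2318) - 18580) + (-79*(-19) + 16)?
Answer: -7169033269323/420156044 ≈ -17063.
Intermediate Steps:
(((4035/(-5639 - 1*(-7179)))/3531 + 491/2318) - 18580) + (-79*(-19) + 16) = (((4035/(-5639 + 7179))*(1/3531) + 491*(1/2318)) - 18580) + (1501 + 16) = (((4035/1540)*(1/3531) + 491/2318) - 18580) + 1517 = (((4035*(1/1540))*(1/3531) + 491/2318) - 18580) + 1517 = (((807/308)*(1/3531) + 491/2318) - 18580) + 1517 = ((269/362516 + 491/2318) - 18580) + 1517 = (89309449/420156044 - 18580) + 1517 = -7806409988071/420156044 + 1517 = -7169033269323/420156044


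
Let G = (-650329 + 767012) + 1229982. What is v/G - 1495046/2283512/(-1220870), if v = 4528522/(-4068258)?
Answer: -31672902812864639/109096984004056753809720 ≈ -2.9032e-7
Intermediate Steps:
v = -2264261/2034129 (v = 4528522*(-1/4068258) = -2264261/2034129 ≈ -1.1131)
G = 1346665 (G = 116683 + 1229982 = 1346665)
v/G - 1495046/2283512/(-1220870) = -2264261/2034129/1346665 - 1495046/2283512/(-1220870) = -2264261/2034129*1/1346665 - 1495046*1/2283512*(-1/1220870) = -2264261/2739290329785 - 106789/163108*(-1/1220870) = -2264261/2739290329785 + 106789/199133663960 = -31672902812864639/109096984004056753809720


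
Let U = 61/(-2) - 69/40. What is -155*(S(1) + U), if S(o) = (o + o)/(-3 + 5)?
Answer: 38719/8 ≈ 4839.9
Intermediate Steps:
S(o) = o (S(o) = (2*o)/2 = (2*o)*(½) = o)
U = -1289/40 (U = 61*(-½) - 69*1/40 = -61/2 - 69/40 = -1289/40 ≈ -32.225)
-155*(S(1) + U) = -155*(1 - 1289/40) = -155*(-1249/40) = 38719/8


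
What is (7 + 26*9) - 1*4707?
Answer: -4466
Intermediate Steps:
(7 + 26*9) - 1*4707 = (7 + 234) - 4707 = 241 - 4707 = -4466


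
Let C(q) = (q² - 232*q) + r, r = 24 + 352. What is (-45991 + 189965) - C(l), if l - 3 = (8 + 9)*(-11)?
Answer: 67054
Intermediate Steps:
l = -184 (l = 3 + (8 + 9)*(-11) = 3 + 17*(-11) = 3 - 187 = -184)
r = 376
C(q) = 376 + q² - 232*q (C(q) = (q² - 232*q) + 376 = 376 + q² - 232*q)
(-45991 + 189965) - C(l) = (-45991 + 189965) - (376 + (-184)² - 232*(-184)) = 143974 - (376 + 33856 + 42688) = 143974 - 1*76920 = 143974 - 76920 = 67054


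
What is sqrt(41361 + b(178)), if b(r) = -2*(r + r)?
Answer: sqrt(40649) ≈ 201.62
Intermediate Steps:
b(r) = -4*r
sqrt(41361 + b(178)) = sqrt(41361 - 4*178) = sqrt(41361 - 712) = sqrt(40649)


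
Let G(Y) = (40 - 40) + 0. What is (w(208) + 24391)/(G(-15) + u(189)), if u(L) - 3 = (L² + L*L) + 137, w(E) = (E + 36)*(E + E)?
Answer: 17985/10226 ≈ 1.7588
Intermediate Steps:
w(E) = 2*E*(36 + E) (w(E) = (36 + E)*(2*E) = 2*E*(36 + E))
u(L) = 140 + 2*L² (u(L) = 3 + ((L² + L*L) + 137) = 3 + ((L² + L²) + 137) = 3 + (2*L² + 137) = 3 + (137 + 2*L²) = 140 + 2*L²)
G(Y) = 0 (G(Y) = 0 + 0 = 0)
(w(208) + 24391)/(G(-15) + u(189)) = (2*208*(36 + 208) + 24391)/(0 + (140 + 2*189²)) = (2*208*244 + 24391)/(0 + (140 + 2*35721)) = (101504 + 24391)/(0 + (140 + 71442)) = 125895/(0 + 71582) = 125895/71582 = 125895*(1/71582) = 17985/10226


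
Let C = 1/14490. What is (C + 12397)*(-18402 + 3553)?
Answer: -2667363452819/14490 ≈ -1.8408e+8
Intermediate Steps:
C = 1/14490 ≈ 6.9013e-5
(C + 12397)*(-18402 + 3553) = (1/14490 + 12397)*(-18402 + 3553) = (179632531/14490)*(-14849) = -2667363452819/14490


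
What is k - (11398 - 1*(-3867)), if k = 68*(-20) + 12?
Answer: -16613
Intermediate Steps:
k = -1348 (k = -1360 + 12 = -1348)
k - (11398 - 1*(-3867)) = -1348 - (11398 - 1*(-3867)) = -1348 - (11398 + 3867) = -1348 - 1*15265 = -1348 - 15265 = -16613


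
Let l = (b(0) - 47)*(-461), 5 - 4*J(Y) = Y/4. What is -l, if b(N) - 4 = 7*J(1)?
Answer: -255855/16 ≈ -15991.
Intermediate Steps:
J(Y) = 5/4 - Y/16 (J(Y) = 5/4 - Y/(4*4) = 5/4 - Y/16)
b(N) = 197/16 (b(N) = 4 + 7*(5/4 - 1/16*1) = 4 + 7*(5/4 - 1/16) = 4 + 7*(19/16) = 4 + 133/16 = 197/16)
l = 255855/16 (l = (197/16 - 47)*(-461) = -555/16*(-461) = 255855/16 ≈ 15991.)
-l = -1*255855/16 = -255855/16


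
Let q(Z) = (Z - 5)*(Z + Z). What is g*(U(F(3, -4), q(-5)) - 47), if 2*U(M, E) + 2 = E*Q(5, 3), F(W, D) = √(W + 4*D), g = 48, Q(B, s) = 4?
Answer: 7296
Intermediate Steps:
q(Z) = 2*Z*(-5 + Z) (q(Z) = (-5 + Z)*(2*Z) = 2*Z*(-5 + Z))
U(M, E) = -1 + 2*E (U(M, E) = -1 + (E*4)/2 = -1 + (4*E)/2 = -1 + 2*E)
g*(U(F(3, -4), q(-5)) - 47) = 48*((-1 + 2*(2*(-5)*(-5 - 5))) - 47) = 48*((-1 + 2*(2*(-5)*(-10))) - 47) = 48*((-1 + 2*100) - 47) = 48*((-1 + 200) - 47) = 48*(199 - 47) = 48*152 = 7296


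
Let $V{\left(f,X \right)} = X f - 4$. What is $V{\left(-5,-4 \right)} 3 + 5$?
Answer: $53$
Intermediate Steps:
$V{\left(f,X \right)} = -4 + X f$
$V{\left(-5,-4 \right)} 3 + 5 = \left(-4 - -20\right) 3 + 5 = \left(-4 + 20\right) 3 + 5 = 16 \cdot 3 + 5 = 48 + 5 = 53$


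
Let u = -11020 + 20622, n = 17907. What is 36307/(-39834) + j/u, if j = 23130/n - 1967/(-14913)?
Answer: -95764160360069/105084147950029 ≈ -0.91131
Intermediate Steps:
j = 126720253/89015697 (j = 23130/17907 - 1967/(-14913) = 23130*(1/17907) - 1967*(-1/14913) = 7710/5969 + 1967/14913 = 126720253/89015697 ≈ 1.4236)
u = 9602
36307/(-39834) + j/u = 36307/(-39834) + (126720253/89015697)/9602 = 36307*(-1/39834) + (126720253/89015697)*(1/9602) = -36307/39834 + 126720253/854728722594 = -95764160360069/105084147950029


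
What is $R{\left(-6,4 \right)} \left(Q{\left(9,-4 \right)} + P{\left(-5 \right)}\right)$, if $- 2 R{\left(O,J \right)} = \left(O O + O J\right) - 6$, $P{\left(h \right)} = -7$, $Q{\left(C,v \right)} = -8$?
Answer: $45$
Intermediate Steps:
$R{\left(O,J \right)} = 3 - \frac{O^{2}}{2} - \frac{J O}{2}$ ($R{\left(O,J \right)} = - \frac{\left(O O + O J\right) - 6}{2} = - \frac{\left(O^{2} + J O\right) - 6}{2} = - \frac{-6 + O^{2} + J O}{2} = 3 - \frac{O^{2}}{2} - \frac{J O}{2}$)
$R{\left(-6,4 \right)} \left(Q{\left(9,-4 \right)} + P{\left(-5 \right)}\right) = \left(3 - \frac{\left(-6\right)^{2}}{2} - 2 \left(-6\right)\right) \left(-8 - 7\right) = \left(3 - 18 + 12\right) \left(-15\right) = \left(-3\right) \left(-15\right) = 45$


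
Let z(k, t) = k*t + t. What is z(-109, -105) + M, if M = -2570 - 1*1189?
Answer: 7581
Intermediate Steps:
M = -3759 (M = -2570 - 1189 = -3759)
z(k, t) = t + k*t
z(-109, -105) + M = -105*(1 - 109) - 3759 = -105*(-108) - 3759 = 11340 - 3759 = 7581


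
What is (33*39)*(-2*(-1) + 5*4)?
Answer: 28314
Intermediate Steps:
(33*39)*(-2*(-1) + 5*4) = 1287*(2 + 20) = 1287*22 = 28314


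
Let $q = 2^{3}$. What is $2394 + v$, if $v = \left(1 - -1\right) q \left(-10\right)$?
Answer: $2234$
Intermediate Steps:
$q = 8$
$v = -160$ ($v = \left(1 - -1\right) 8 \left(-10\right) = \left(1 + 1\right) 8 \left(-10\right) = 2 \cdot 8 \left(-10\right) = 16 \left(-10\right) = -160$)
$2394 + v = 2394 - 160 = 2234$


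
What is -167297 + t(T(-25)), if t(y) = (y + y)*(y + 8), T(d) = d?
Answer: -166447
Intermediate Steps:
t(y) = 2*y*(8 + y) (t(y) = (2*y)*(8 + y) = 2*y*(8 + y))
-167297 + t(T(-25)) = -167297 + 2*(-25)*(8 - 25) = -167297 + 2*(-25)*(-17) = -167297 + 850 = -166447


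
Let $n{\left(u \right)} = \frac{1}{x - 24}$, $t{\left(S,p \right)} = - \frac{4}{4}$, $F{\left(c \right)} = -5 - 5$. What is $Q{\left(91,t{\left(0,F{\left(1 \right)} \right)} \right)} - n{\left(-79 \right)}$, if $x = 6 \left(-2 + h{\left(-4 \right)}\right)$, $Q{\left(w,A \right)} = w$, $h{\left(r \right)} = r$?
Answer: $\frac{5461}{60} \approx 91.017$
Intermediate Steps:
$F{\left(c \right)} = -10$
$t{\left(S,p \right)} = -1$ ($t{\left(S,p \right)} = \left(-4\right) \frac{1}{4} = -1$)
$x = -36$ ($x = 6 \left(-2 - 4\right) = 6 \left(-6\right) = -36$)
$n{\left(u \right)} = - \frac{1}{60}$ ($n{\left(u \right)} = \frac{1}{-36 - 24} = \frac{1}{-60} = - \frac{1}{60}$)
$Q{\left(91,t{\left(0,F{\left(1 \right)} \right)} \right)} - n{\left(-79 \right)} = 91 - - \frac{1}{60} = 91 + \frac{1}{60} = \frac{5461}{60}$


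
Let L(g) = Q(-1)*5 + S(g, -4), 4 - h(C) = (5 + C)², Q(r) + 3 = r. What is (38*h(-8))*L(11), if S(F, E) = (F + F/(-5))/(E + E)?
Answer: 4009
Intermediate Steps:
Q(r) = -3 + r
h(C) = 4 - (5 + C)²
S(F, E) = 2*F/(5*E) (S(F, E) = (F + F*(-⅕))/((2*E)) = (F - F/5)*(1/(2*E)) = (4*F/5)*(1/(2*E)) = 2*F/(5*E))
L(g) = -20 - g/10 (L(g) = (-3 - 1)*5 + (⅖)*g/(-4) = -4*5 + (⅖)*g*(-¼) = -20 - g/10)
(38*h(-8))*L(11) = (38*(4 - (5 - 8)²))*(-20 - ⅒*11) = (38*(4 - 1*(-3)²))*(-20 - 11/10) = (38*(4 - 1*9))*(-211/10) = (38*(4 - 9))*(-211/10) = (38*(-5))*(-211/10) = -190*(-211/10) = 4009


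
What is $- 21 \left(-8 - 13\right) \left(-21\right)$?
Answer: $-9261$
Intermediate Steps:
$- 21 \left(-8 - 13\right) \left(-21\right) = \left(-21\right) \left(-21\right) \left(-21\right) = 441 \left(-21\right) = -9261$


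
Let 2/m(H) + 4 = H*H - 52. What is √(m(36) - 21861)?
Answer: I*√2100841945/310 ≈ 147.85*I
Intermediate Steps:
m(H) = 2/(-56 + H²) (m(H) = 2/(-4 + (H*H - 52)) = 2/(-4 + (H² - 52)) = 2/(-4 + (-52 + H²)) = 2/(-56 + H²))
√(m(36) - 21861) = √(2/(-56 + 36²) - 21861) = √(2/(-56 + 1296) - 21861) = √(2/1240 - 21861) = √(2*(1/1240) - 21861) = √(1/620 - 21861) = √(-13553819/620) = I*√2100841945/310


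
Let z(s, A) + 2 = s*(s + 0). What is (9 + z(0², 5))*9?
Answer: 63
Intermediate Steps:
z(s, A) = -2 + s² (z(s, A) = -2 + s*(s + 0) = -2 + s*s = -2 + s²)
(9 + z(0², 5))*9 = (9 + (-2 + (0²)²))*9 = (9 + (-2 + 0²))*9 = (9 + (-2 + 0))*9 = (9 - 2)*9 = 7*9 = 63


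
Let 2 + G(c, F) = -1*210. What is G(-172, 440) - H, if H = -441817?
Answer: 441605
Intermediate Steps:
G(c, F) = -212 (G(c, F) = -2 - 1*210 = -2 - 210 = -212)
G(-172, 440) - H = -212 - 1*(-441817) = -212 + 441817 = 441605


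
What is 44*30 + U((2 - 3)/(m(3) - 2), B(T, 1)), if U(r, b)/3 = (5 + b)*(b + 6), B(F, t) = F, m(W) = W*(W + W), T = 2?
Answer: 1488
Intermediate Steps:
m(W) = 2*W² (m(W) = W*(2*W) = 2*W²)
U(r, b) = 3*(5 + b)*(6 + b) (U(r, b) = 3*((5 + b)*(b + 6)) = 3*((5 + b)*(6 + b)) = 3*(5 + b)*(6 + b))
44*30 + U((2 - 3)/(m(3) - 2), B(T, 1)) = 44*30 + (90 + 3*2² + 33*2) = 1320 + (90 + 3*4 + 66) = 1320 + (90 + 12 + 66) = 1320 + 168 = 1488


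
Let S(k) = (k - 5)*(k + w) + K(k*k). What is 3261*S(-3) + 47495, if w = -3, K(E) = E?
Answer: 233372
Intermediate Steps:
S(k) = k² + (-5 + k)*(-3 + k) (S(k) = (k - 5)*(k - 3) + k*k = (-5 + k)*(-3 + k) + k² = k² + (-5 + k)*(-3 + k))
3261*S(-3) + 47495 = 3261*(15 - 8*(-3) + 2*(-3)²) + 47495 = 3261*(15 + 24 + 2*9) + 47495 = 3261*(15 + 24 + 18) + 47495 = 3261*57 + 47495 = 185877 + 47495 = 233372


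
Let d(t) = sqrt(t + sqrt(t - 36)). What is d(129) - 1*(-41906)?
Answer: 41906 + sqrt(129 + sqrt(93)) ≈ 41918.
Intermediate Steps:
d(t) = sqrt(t + sqrt(-36 + t))
d(129) - 1*(-41906) = sqrt(129 + sqrt(-36 + 129)) - 1*(-41906) = sqrt(129 + sqrt(93)) + 41906 = 41906 + sqrt(129 + sqrt(93))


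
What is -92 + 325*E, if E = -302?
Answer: -98242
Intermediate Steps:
-92 + 325*E = -92 + 325*(-302) = -92 - 98150 = -98242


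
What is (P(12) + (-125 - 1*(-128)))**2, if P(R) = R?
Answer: 225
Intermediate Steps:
(P(12) + (-125 - 1*(-128)))**2 = (12 + (-125 - 1*(-128)))**2 = (12 + (-125 + 128))**2 = (12 + 3)**2 = 15**2 = 225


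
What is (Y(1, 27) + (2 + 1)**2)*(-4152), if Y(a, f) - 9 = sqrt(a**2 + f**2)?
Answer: -74736 - 4152*sqrt(730) ≈ -1.8692e+5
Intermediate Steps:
Y(a, f) = 9 + sqrt(a**2 + f**2)
(Y(1, 27) + (2 + 1)**2)*(-4152) = ((9 + sqrt(1**2 + 27**2)) + (2 + 1)**2)*(-4152) = ((9 + sqrt(1 + 729)) + 3**2)*(-4152) = ((9 + sqrt(730)) + 9)*(-4152) = (18 + sqrt(730))*(-4152) = -74736 - 4152*sqrt(730)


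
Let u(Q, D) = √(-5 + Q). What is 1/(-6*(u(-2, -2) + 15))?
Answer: I/(6*(√7 - 15*I)) ≈ -0.010776 + 0.0019007*I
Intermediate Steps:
1/(-6*(u(-2, -2) + 15)) = 1/(-6*(√(-5 - 2) + 15)) = 1/(-6*(√(-7) + 15)) = 1/(-6*(I*√7 + 15)) = 1/(-6*(15 + I*√7)) = 1/(-90 - 6*I*√7)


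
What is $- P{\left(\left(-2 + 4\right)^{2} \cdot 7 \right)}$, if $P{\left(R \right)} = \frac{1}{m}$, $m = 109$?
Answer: $- \frac{1}{109} \approx -0.0091743$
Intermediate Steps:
$P{\left(R \right)} = \frac{1}{109}$
$- P{\left(\left(-2 + 4\right)^{2} \cdot 7 \right)} = \left(-1\right) \frac{1}{109} = - \frac{1}{109}$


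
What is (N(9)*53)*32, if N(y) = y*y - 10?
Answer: 120416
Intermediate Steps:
N(y) = -10 + y² (N(y) = y² - 10 = -10 + y²)
(N(9)*53)*32 = ((-10 + 9²)*53)*32 = ((-10 + 81)*53)*32 = (71*53)*32 = 3763*32 = 120416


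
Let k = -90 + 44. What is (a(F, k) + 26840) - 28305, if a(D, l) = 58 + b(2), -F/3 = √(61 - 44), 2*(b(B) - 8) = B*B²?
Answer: -1395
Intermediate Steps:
b(B) = 8 + B³/2 (b(B) = 8 + (B*B²)/2 = 8 + B³/2)
k = -46
F = -3*√17 (F = -3*√(61 - 44) = -3*√17 ≈ -12.369)
a(D, l) = 70 (a(D, l) = 58 + (8 + (½)*2³) = 58 + (8 + (½)*8) = 58 + (8 + 4) = 58 + 12 = 70)
(a(F, k) + 26840) - 28305 = (70 + 26840) - 28305 = 26910 - 28305 = -1395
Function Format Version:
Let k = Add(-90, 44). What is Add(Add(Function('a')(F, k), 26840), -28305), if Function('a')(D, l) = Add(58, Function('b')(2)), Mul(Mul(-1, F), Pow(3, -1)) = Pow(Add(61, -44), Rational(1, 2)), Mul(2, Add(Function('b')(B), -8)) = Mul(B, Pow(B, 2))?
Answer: -1395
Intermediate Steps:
Function('b')(B) = Add(8, Mul(Rational(1, 2), Pow(B, 3))) (Function('b')(B) = Add(8, Mul(Rational(1, 2), Mul(B, Pow(B, 2)))) = Add(8, Mul(Rational(1, 2), Pow(B, 3))))
k = -46
F = Mul(-3, Pow(17, Rational(1, 2))) (F = Mul(-3, Pow(Add(61, -44), Rational(1, 2))) = Mul(-3, Pow(17, Rational(1, 2))) ≈ -12.369)
Function('a')(D, l) = 70 (Function('a')(D, l) = Add(58, Add(8, Mul(Rational(1, 2), Pow(2, 3)))) = Add(58, Add(8, Mul(Rational(1, 2), 8))) = Add(58, Add(8, 4)) = Add(58, 12) = 70)
Add(Add(Function('a')(F, k), 26840), -28305) = Add(Add(70, 26840), -28305) = Add(26910, -28305) = -1395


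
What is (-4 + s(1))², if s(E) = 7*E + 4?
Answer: 49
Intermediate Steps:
s(E) = 4 + 7*E
(-4 + s(1))² = (-4 + (4 + 7*1))² = (-4 + (4 + 7))² = (-4 + 11)² = 7² = 49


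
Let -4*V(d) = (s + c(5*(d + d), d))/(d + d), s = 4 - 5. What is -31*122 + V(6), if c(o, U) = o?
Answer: -181595/48 ≈ -3783.2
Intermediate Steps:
s = -1
V(d) = -(-1 + 10*d)/(8*d) (V(d) = -(-1 + 5*(d + d))/(4*(d + d)) = -(-1 + 5*(2*d))/(4*(2*d)) = -(-1 + 10*d)*1/(2*d)/4 = -(-1 + 10*d)/(8*d))
-31*122 + V(6) = -31*122 + (⅛)*(1 - 10*6)/6 = -3782 + (⅛)*(⅙)*(1 - 60) = -3782 + (⅛)*(⅙)*(-59) = -3782 - 59/48 = -181595/48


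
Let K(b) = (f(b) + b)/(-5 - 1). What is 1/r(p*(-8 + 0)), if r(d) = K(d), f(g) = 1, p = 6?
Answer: 6/47 ≈ 0.12766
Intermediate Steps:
K(b) = -⅙ - b/6 (K(b) = (1 + b)/(-5 - 1) = (1 + b)/(-6) = (1 + b)*(-⅙) = -⅙ - b/6)
r(d) = -⅙ - d/6
1/r(p*(-8 + 0)) = 1/(-⅙ - (-8 + 0)) = 1/(-⅙ - (-8)) = 1/(-⅙ - ⅙*(-48)) = 1/(-⅙ + 8) = 1/(47/6) = 6/47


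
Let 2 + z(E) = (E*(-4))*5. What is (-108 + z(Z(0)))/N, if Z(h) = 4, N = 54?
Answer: -95/27 ≈ -3.5185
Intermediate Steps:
z(E) = -2 - 20*E (z(E) = -2 + (E*(-4))*5 = -2 - 4*E*5 = -2 - 20*E)
(-108 + z(Z(0)))/N = (-108 + (-2 - 20*4))/54 = (-108 + (-2 - 80))*(1/54) = (-108 - 82)*(1/54) = -190*1/54 = -95/27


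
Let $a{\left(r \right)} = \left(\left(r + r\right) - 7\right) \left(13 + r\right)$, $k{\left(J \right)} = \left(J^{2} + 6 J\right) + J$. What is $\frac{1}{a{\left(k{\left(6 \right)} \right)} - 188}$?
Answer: $\frac{1}{13371} \approx 7.4789 \cdot 10^{-5}$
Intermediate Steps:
$k{\left(J \right)} = J^{2} + 7 J$
$a{\left(r \right)} = \left(-7 + 2 r\right) \left(13 + r\right)$ ($a{\left(r \right)} = \left(2 r - 7\right) \left(13 + r\right) = \left(-7 + 2 r\right) \left(13 + r\right)$)
$\frac{1}{a{\left(k{\left(6 \right)} \right)} - 188} = \frac{1}{\left(-91 + 2 \left(6 \left(7 + 6\right)\right)^{2} + 19 \cdot 6 \left(7 + 6\right)\right) - 188} = \frac{1}{\left(-91 + 2 \left(6 \cdot 13\right)^{2} + 19 \cdot 6 \cdot 13\right) - 188} = \frac{1}{\left(-91 + 2 \cdot 78^{2} + 19 \cdot 78\right) - 188} = \frac{1}{\left(-91 + 2 \cdot 6084 + 1482\right) - 188} = \frac{1}{\left(-91 + 12168 + 1482\right) - 188} = \frac{1}{13559 - 188} = \frac{1}{13371}$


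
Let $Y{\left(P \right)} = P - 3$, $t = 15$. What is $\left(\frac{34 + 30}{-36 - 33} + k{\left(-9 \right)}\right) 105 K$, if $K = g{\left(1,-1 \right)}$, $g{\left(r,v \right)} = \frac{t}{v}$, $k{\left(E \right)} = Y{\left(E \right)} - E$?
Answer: $\frac{142275}{23} \approx 6185.9$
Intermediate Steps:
$Y{\left(P \right)} = -3 + P$ ($Y{\left(P \right)} = P - 3 = -3 + P$)
$k{\left(E \right)} = -3$ ($k{\left(E \right)} = \left(-3 + E\right) - E = -3$)
$g{\left(r,v \right)} = \frac{15}{v}$
$K = -15$ ($K = \frac{15}{-1} = 15 \left(-1\right) = -15$)
$\left(\frac{34 + 30}{-36 - 33} + k{\left(-9 \right)}\right) 105 K = \left(\frac{34 + 30}{-36 - 33} - 3\right) 105 \left(-15\right) = \left(\frac{64}{-69} - 3\right) 105 \left(-15\right) = \left(64 \left(- \frac{1}{69}\right) - 3\right) 105 \left(-15\right) = \left(- \frac{64}{69} - 3\right) 105 \left(-15\right) = \left(- \frac{271}{69}\right) 105 \left(-15\right) = \left(- \frac{9485}{23}\right) \left(-15\right) = \frac{142275}{23}$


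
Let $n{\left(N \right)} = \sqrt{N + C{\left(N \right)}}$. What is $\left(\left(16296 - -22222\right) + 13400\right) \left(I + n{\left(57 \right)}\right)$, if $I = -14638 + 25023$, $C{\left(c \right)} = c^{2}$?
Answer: $539168430 + 51918 \sqrt{3306} \approx 5.4215 \cdot 10^{8}$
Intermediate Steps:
$I = 10385$
$n{\left(N \right)} = \sqrt{N + N^{2}}$
$\left(\left(16296 - -22222\right) + 13400\right) \left(I + n{\left(57 \right)}\right) = \left(\left(16296 - -22222\right) + 13400\right) \left(10385 + \sqrt{57 \left(1 + 57\right)}\right) = \left(\left(16296 + 22222\right) + 13400\right) \left(10385 + \sqrt{57 \cdot 58}\right) = \left(38518 + 13400\right) \left(10385 + \sqrt{3306}\right) = 51918 \left(10385 + \sqrt{3306}\right) = 539168430 + 51918 \sqrt{3306}$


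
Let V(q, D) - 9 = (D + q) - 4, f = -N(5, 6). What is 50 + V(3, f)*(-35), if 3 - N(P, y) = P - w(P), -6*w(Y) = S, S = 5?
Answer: -1975/6 ≈ -329.17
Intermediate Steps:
w(Y) = -⅚ (w(Y) = -⅙*5 = -⅚)
N(P, y) = 13/6 - P (N(P, y) = 3 - (P - 1*(-⅚)) = 3 - (P + ⅚) = 3 - (⅚ + P) = 3 + (-⅚ - P) = 13/6 - P)
f = 17/6 (f = -(13/6 - 1*5) = -(13/6 - 5) = -1*(-17/6) = 17/6 ≈ 2.8333)
V(q, D) = 5 + D + q (V(q, D) = 9 + ((D + q) - 4) = 9 + (-4 + D + q) = 5 + D + q)
50 + V(3, f)*(-35) = 50 + (5 + 17/6 + 3)*(-35) = 50 + (65/6)*(-35) = 50 - 2275/6 = -1975/6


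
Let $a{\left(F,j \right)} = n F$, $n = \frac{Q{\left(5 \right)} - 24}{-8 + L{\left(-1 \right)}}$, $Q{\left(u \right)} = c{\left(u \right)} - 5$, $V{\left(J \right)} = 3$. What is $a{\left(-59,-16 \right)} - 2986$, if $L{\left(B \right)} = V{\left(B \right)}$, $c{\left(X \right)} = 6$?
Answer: $- \frac{16287}{5} \approx -3257.4$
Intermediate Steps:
$L{\left(B \right)} = 3$
$Q{\left(u \right)} = 1$ ($Q{\left(u \right)} = 6 - 5 = 1$)
$n = \frac{23}{5}$ ($n = \frac{1 - 24}{-8 + 3} = - \frac{23}{-5} = \left(-23\right) \left(- \frac{1}{5}\right) = \frac{23}{5} \approx 4.6$)
$a{\left(F,j \right)} = \frac{23 F}{5}$
$a{\left(-59,-16 \right)} - 2986 = \frac{23}{5} \left(-59\right) - 2986 = - \frac{1357}{5} - 2986 = - \frac{16287}{5}$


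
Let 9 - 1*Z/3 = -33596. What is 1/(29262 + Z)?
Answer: 1/130077 ≈ 7.6877e-6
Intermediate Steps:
Z = 100815 (Z = 27 - 3*(-33596) = 27 + 100788 = 100815)
1/(29262 + Z) = 1/(29262 + 100815) = 1/130077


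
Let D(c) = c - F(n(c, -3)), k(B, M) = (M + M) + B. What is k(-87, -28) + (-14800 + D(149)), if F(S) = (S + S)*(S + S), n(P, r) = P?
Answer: -103598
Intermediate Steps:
k(B, M) = B + 2*M (k(B, M) = 2*M + B = B + 2*M)
F(S) = 4*S**2 (F(S) = (2*S)*(2*S) = 4*S**2)
D(c) = c - 4*c**2
k(-87, -28) + (-14800 + D(149)) = (-87 + 2*(-28)) + (-14800 + 149*(1 - 4*149)) = (-87 - 56) + (-14800 + 149*(1 - 596)) = -143 + (-14800 + 149*(-595)) = -143 + (-14800 - 88655) = -143 - 103455 = -103598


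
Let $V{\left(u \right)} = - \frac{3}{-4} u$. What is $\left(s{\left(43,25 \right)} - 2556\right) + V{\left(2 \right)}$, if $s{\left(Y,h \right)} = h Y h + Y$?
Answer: $\frac{48727}{2} \approx 24364.0$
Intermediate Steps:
$s{\left(Y,h \right)} = Y + Y h^{2}$ ($s{\left(Y,h \right)} = Y h h + Y = Y h^{2} + Y = Y + Y h^{2}$)
$V{\left(u \right)} = \frac{3 u}{4}$ ($V{\left(u \right)} = \left(-3\right) \left(- \frac{1}{4}\right) u = \frac{3 u}{4}$)
$\left(s{\left(43,25 \right)} - 2556\right) + V{\left(2 \right)} = \left(43 \left(1 + 25^{2}\right) - 2556\right) + \frac{3}{4} \cdot 2 = \left(43 \left(1 + 625\right) - 2556\right) + \frac{3}{2} = \left(43 \cdot 626 - 2556\right) + \frac{3}{2} = \left(26918 - 2556\right) + \frac{3}{2} = 24362 + \frac{3}{2} = \frac{48727}{2}$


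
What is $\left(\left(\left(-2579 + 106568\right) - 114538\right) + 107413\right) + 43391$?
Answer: $140255$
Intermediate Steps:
$\left(\left(\left(-2579 + 106568\right) - 114538\right) + 107413\right) + 43391 = \left(\left(103989 - 114538\right) + 107413\right) + 43391 = \left(-10549 + 107413\right) + 43391 = 96864 + 43391 = 140255$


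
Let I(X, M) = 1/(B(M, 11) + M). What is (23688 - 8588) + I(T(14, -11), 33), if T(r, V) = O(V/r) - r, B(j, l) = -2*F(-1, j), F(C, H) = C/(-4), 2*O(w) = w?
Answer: 981502/65 ≈ 15100.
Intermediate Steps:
O(w) = w/2
F(C, H) = -C/4 (F(C, H) = C*(-¼) = -C/4)
B(j, l) = -½ (B(j, l) = -(-1)*(-1)/2 = -2*¼ = -½)
T(r, V) = -r + V/(2*r) (T(r, V) = (V/r)/2 - r = V/(2*r) - r = -r + V/(2*r))
I(X, M) = 1/(-½ + M)
(23688 - 8588) + I(T(14, -11), 33) = (23688 - 8588) + 2/(-1 + 2*33) = 15100 + 2/(-1 + 66) = 15100 + 2/65 = 981502/65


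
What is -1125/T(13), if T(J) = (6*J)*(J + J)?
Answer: -375/676 ≈ -0.55473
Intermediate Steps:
T(J) = 12*J² (T(J) = (6*J)*(2*J) = 12*J²)
-1125/T(13) = -1125/(12*13²) = -1125/(12*169) = -1125/2028 = -1125*1/2028 = -375/676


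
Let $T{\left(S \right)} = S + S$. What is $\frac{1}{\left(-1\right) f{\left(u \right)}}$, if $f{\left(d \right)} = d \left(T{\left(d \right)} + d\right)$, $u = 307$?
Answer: $- \frac{1}{282747} \approx -3.5367 \cdot 10^{-6}$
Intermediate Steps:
$T{\left(S \right)} = 2 S$
$f{\left(d \right)} = 3 d^{2}$ ($f{\left(d \right)} = d \left(2 d + d\right) = d 3 d = 3 d^{2}$)
$\frac{1}{\left(-1\right) f{\left(u \right)}} = \frac{1}{\left(-1\right) 3 \cdot 307^{2}} = \frac{1}{\left(-1\right) 3 \cdot 94249} = \frac{1}{\left(-1\right) 282747} = \frac{1}{-282747} = - \frac{1}{282747}$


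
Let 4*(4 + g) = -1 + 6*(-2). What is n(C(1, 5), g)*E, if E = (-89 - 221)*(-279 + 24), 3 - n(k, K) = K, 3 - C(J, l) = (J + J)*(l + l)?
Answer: 1620525/2 ≈ 8.1026e+5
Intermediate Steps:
C(J, l) = 3 - 4*J*l (C(J, l) = 3 - (J + J)*(l + l) = 3 - 2*J*2*l = 3 - 4*J*l)
g = -29/4 (g = -4 + (-1 + 6*(-2))/4 = -4 + (-1 - 12)/4 = -4 + (¼)*(-13) = -4 - 13/4 = -29/4 ≈ -7.2500)
n(k, K) = 3 - K
E = 79050 (E = -310*(-255) = 79050)
n(C(1, 5), g)*E = (3 - 1*(-29/4))*79050 = (3 + 29/4)*79050 = (41/4)*79050 = 1620525/2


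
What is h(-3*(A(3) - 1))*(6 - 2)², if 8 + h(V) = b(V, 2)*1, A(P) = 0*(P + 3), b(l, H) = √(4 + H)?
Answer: -128 + 16*√6 ≈ -88.808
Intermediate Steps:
A(P) = 0 (A(P) = 0*(3 + P) = 0)
h(V) = -8 + √6 (h(V) = -8 + √(4 + 2)*1 = -8 + √6*1 = -8 + √6)
h(-3*(A(3) - 1))*(6 - 2)² = (-8 + √6)*(6 - 2)² = (-8 + √6)*4² = (-8 + √6)*16 = -128 + 16*√6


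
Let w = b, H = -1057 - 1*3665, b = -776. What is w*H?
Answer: 3664272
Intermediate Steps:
H = -4722 (H = -1057 - 3665 = -4722)
w = -776
w*H = -776*(-4722) = 3664272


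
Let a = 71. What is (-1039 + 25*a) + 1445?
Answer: 2181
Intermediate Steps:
(-1039 + 25*a) + 1445 = (-1039 + 25*71) + 1445 = (-1039 + 1775) + 1445 = 736 + 1445 = 2181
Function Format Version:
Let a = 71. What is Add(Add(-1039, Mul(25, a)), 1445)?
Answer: 2181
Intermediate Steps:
Add(Add(-1039, Mul(25, a)), 1445) = Add(Add(-1039, Mul(25, 71)), 1445) = Add(Add(-1039, 1775), 1445) = Add(736, 1445) = 2181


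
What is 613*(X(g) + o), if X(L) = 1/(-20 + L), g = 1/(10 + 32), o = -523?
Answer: -269008307/839 ≈ -3.2063e+5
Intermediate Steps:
g = 1/42 ≈ 0.023810
613*(X(g) + o) = 613*(1/(-20 + 1/42) - 523) = 613*(1/(-839/42) - 523) = 613*(-42/839 - 523) = 613*(-438839/839) = -269008307/839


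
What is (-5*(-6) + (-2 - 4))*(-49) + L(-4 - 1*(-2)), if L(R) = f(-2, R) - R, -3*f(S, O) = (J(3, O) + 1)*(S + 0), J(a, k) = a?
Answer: -3514/3 ≈ -1171.3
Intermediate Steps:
f(S, O) = -4*S/3 (f(S, O) = -(3 + 1)*(S + 0)/3 = -4*S/3)
L(R) = 8/3 - R (L(R) = -4/3*(-2) - R = 8/3 - R)
(-5*(-6) + (-2 - 4))*(-49) + L(-4 - 1*(-2)) = (-5*(-6) + (-2 - 4))*(-49) + (8/3 - (-4 - 1*(-2))) = (30 - 6)*(-49) + (8/3 - (-4 + 2)) = 24*(-49) + (8/3 - 1*(-2)) = -1176 + (8/3 + 2) = -1176 + 14/3 = -3514/3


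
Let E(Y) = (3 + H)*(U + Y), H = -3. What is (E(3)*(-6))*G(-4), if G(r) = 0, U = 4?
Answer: 0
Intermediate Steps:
E(Y) = 0 (E(Y) = (3 - 3)*(4 + Y) = 0*(4 + Y) = 0)
(E(3)*(-6))*G(-4) = (0*(-6))*0 = 0*0 = 0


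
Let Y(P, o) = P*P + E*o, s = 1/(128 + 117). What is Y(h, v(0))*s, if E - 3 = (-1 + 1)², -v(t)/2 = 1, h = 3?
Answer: 3/245 ≈ 0.012245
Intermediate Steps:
v(t) = -2 (v(t) = -2*1 = -2)
s = 1/245 ≈ 0.0040816
E = 3 (E = 3 + (-1 + 1)² = 3 + 0² = 3 + 0 = 3)
Y(P, o) = P² + 3*o (Y(P, o) = P*P + 3*o = P² + 3*o)
Y(h, v(0))*s = (3² + 3*(-2))*(1/245) = (9 - 6)*(1/245) = 3*(1/245) = 3/245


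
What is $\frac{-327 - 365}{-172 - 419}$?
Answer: $\frac{692}{591} \approx 1.1709$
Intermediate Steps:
$\frac{-327 - 365}{-172 - 419} = - \frac{692}{-591} = \left(-692\right) \left(- \frac{1}{591}\right) = \frac{692}{591}$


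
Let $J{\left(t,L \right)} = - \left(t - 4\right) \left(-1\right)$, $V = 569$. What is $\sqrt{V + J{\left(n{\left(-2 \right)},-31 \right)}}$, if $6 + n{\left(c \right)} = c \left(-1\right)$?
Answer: $\sqrt{561} \approx 23.685$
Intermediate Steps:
$n{\left(c \right)} = -6 - c$ ($n{\left(c \right)} = -6 + c \left(-1\right) = -6 - c$)
$J{\left(t,L \right)} = -4 + t$ ($J{\left(t,L \right)} = - \left(-4 + t\right) \left(-1\right) = - (4 - t) = -4 + t$)
$\sqrt{V + J{\left(n{\left(-2 \right)},-31 \right)}} = \sqrt{569 - 8} = \sqrt{561}$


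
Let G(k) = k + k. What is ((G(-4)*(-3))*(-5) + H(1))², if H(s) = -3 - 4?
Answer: 16129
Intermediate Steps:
G(k) = 2*k
H(s) = -7
((G(-4)*(-3))*(-5) + H(1))² = (((2*(-4))*(-3))*(-5) - 7)² = (-8*(-3)*(-5) - 7)² = (24*(-5) - 7)² = (-120 - 7)² = (-127)² = 16129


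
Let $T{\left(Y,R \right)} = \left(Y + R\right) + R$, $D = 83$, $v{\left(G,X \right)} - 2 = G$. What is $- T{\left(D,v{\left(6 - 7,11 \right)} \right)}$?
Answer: $-85$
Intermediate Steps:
$v{\left(G,X \right)} = 2 + G$
$T{\left(Y,R \right)} = Y + 2 R$ ($T{\left(Y,R \right)} = \left(R + Y\right) + R = Y + 2 R$)
$- T{\left(D,v{\left(6 - 7,11 \right)} \right)} = - (83 + 2 \left(2 + \left(6 - 7\right)\right)) = - (83 + 2 \left(2 - 1\right)) = - (83 + 2 \cdot 1) = - (83 + 2) = \left(-1\right) 85 = -85$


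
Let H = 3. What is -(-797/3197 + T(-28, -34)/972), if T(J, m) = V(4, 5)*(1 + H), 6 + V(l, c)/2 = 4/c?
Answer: 1134599/3884355 ≈ 0.29209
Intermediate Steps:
V(l, c) = -12 + 8/c (V(l, c) = -12 + 2*(4/c) = -12 + 8/c)
T(J, m) = -208/5 (T(J, m) = (-12 + 8/5)*(1 + 3) = (-12 + 8*(⅕))*4 = (-12 + 8/5)*4 = -52/5*4 = -208/5)
-(-797/3197 + T(-28, -34)/972) = -(-797/3197 - 208/5/972) = -(-797*1/3197 - 208/5*1/972) = -(-797/3197 - 52/1215) = -1*(-1134599/3884355) = 1134599/3884355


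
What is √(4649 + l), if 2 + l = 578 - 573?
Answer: 2*√1163 ≈ 68.206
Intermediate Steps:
l = 3 (l = -2 + (578 - 573) = -2 + 5 = 3)
√(4649 + l) = √(4649 + 3) = √4652 = 2*√1163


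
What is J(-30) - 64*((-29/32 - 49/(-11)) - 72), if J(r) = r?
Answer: 47860/11 ≈ 4350.9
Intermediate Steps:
J(-30) - 64*((-29/32 - 49/(-11)) - 72) = -30 - 64*((-29/32 - 49/(-11)) - 72) = -30 - 64*((-29*1/32 - 49*(-1/11)) - 72) = -30 - 64*((-29/32 + 49/11) - 72) = -30 - 64*(1249/352 - 72) = -30 - 64*(-24095)/352 = -30 - 1*(-48190/11) = -30 + 48190/11 = 47860/11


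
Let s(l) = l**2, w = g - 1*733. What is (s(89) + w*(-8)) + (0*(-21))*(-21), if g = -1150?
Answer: 22985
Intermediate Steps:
w = -1883 (w = -1150 - 1*733 = -1150 - 733 = -1883)
(s(89) + w*(-8)) + (0*(-21))*(-21) = (89**2 - 1883*(-8)) + (0*(-21))*(-21) = (7921 + 15064) + 0*(-21) = 22985 + 0 = 22985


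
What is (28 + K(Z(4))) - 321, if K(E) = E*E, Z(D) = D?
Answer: -277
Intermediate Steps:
K(E) = E**2
(28 + K(Z(4))) - 321 = (28 + 4**2) - 321 = (28 + 16) - 321 = 44 - 321 = -277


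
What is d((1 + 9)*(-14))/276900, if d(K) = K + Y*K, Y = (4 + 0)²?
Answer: -119/13845 ≈ -0.0085952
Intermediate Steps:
Y = 16 (Y = 4² = 16)
d(K) = 17*K (d(K) = K + 16*K = 17*K)
d((1 + 9)*(-14))/276900 = (17*((1 + 9)*(-14)))/276900 = (17*(10*(-14)))*(1/276900) = (17*(-140))*(1/276900) = -2380*1/276900 = -119/13845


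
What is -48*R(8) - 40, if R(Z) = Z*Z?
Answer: -3112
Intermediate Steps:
R(Z) = Z²
-48*R(8) - 40 = -48*8² - 40 = -48*64 - 40 = -3072 - 40 = -3112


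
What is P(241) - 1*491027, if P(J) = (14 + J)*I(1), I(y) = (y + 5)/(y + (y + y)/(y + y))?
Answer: -490262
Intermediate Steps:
I(y) = (5 + y)/(1 + y) (I(y) = (5 + y)/(y + (2*y)/((2*y))) = (5 + y)/(y + (2*y)*(1/(2*y))) = (5 + y)/(y + 1) = (5 + y)/(1 + y))
P(J) = 42 + 3*J (P(J) = (14 + J)*((5 + 1)/(1 + 1)) = (14 + J)*(6/2) = (14 + J)*((1/2)*6) = (14 + J)*3 = 42 + 3*J)
P(241) - 1*491027 = (42 + 3*241) - 1*491027 = (42 + 723) - 491027 = 765 - 491027 = -490262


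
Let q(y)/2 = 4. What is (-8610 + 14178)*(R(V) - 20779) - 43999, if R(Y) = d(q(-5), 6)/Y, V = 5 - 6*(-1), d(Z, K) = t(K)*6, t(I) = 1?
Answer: -1273122773/11 ≈ -1.1574e+8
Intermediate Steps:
q(y) = 8 (q(y) = 2*4 = 8)
d(Z, K) = 6 (d(Z, K) = 1*6 = 6)
V = 11 (V = 5 + 6 = 11)
R(Y) = 6/Y
(-8610 + 14178)*(R(V) - 20779) - 43999 = (-8610 + 14178)*(6/11 - 20779) - 43999 = 5568*(6*(1/11) - 20779) - 43999 = 5568*(6/11 - 20779) - 43999 = 5568*(-228563/11) - 43999 = -1272638784/11 - 43999 = -1273122773/11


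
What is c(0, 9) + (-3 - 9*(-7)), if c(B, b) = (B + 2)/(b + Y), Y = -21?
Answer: 359/6 ≈ 59.833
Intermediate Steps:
c(B, b) = (2 + B)/(-21 + b) (c(B, b) = (B + 2)/(b - 21) = (2 + B)/(-21 + b))
c(0, 9) + (-3 - 9*(-7)) = (2 + 0)/(-21 + 9) + (-3 - 9*(-7)) = 2/(-12) + (-3 + 63) = -1/12*2 + 60 = -⅙ + 60 = 359/6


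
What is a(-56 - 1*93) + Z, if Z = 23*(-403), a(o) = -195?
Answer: -9464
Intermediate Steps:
Z = -9269
a(-56 - 1*93) + Z = -195 - 9269 = -9464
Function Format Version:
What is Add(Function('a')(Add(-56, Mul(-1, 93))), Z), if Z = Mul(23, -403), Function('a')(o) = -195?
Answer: -9464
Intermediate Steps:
Z = -9269
Add(Function('a')(Add(-56, Mul(-1, 93))), Z) = Add(-195, -9269) = -9464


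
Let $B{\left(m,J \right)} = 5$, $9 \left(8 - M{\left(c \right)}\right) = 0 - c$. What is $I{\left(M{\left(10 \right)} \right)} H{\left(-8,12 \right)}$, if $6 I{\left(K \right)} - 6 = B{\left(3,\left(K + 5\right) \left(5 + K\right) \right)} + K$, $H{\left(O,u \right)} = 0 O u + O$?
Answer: $- \frac{724}{27} \approx -26.815$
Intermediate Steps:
$H{\left(O,u \right)} = O$ ($H{\left(O,u \right)} = 0 u + O = 0 + O = O$)
$M{\left(c \right)} = 8 + \frac{c}{9}$ ($M{\left(c \right)} = 8 - \frac{0 - c}{9} = 8 - \frac{\left(-1\right) c}{9} = 8 + \frac{c}{9}$)
$I{\left(K \right)} = \frac{11}{6} + \frac{K}{6}$ ($I{\left(K \right)} = 1 + \frac{5 + K}{6} = 1 + \left(\frac{5}{6} + \frac{K}{6}\right) = \frac{11}{6} + \frac{K}{6}$)
$I{\left(M{\left(10 \right)} \right)} H{\left(-8,12 \right)} = \left(\frac{11}{6} + \frac{8 + \frac{1}{9} \cdot 10}{6}\right) \left(-8\right) = \left(\frac{11}{6} + \frac{8 + \frac{10}{9}}{6}\right) \left(-8\right) = \left(\frac{11}{6} + \frac{1}{6} \cdot \frac{82}{9}\right) \left(-8\right) = \left(\frac{11}{6} + \frac{41}{27}\right) \left(-8\right) = \frac{181}{54} \left(-8\right) = - \frac{724}{27}$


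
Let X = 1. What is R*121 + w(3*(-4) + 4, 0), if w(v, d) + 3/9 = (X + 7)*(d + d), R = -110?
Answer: -39931/3 ≈ -13310.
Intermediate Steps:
w(v, d) = -⅓ + 16*d (w(v, d) = -⅓ + (1 + 7)*(d + d) = -⅓ + 8*(2*d) = -⅓ + 16*d)
R*121 + w(3*(-4) + 4, 0) = -110*121 + (-⅓ + 16*0) = -13310 + (-⅓ + 0) = -13310 - ⅓ = -39931/3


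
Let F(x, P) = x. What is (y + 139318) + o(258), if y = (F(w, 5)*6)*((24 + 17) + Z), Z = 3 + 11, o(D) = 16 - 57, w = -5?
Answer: 137627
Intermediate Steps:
o(D) = -41
Z = 14
y = -1650 (y = (-5*6)*((24 + 17) + 14) = -30*(41 + 14) = -30*55 = -1650)
(y + 139318) + o(258) = (-1650 + 139318) - 41 = 137668 - 41 = 137627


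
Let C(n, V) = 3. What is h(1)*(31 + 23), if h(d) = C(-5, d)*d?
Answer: 162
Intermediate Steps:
h(d) = 3*d
h(1)*(31 + 23) = (3*1)*(31 + 23) = 3*54 = 162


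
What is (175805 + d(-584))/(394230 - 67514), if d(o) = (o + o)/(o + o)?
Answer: 87903/163358 ≈ 0.53810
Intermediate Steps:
d(o) = 1 (d(o) = (2*o)/((2*o)) = (2*o)*(1/(2*o)) = 1)
(175805 + d(-584))/(394230 - 67514) = (175805 + 1)/(394230 - 67514) = 175806/326716 = 175806*(1/326716) = 87903/163358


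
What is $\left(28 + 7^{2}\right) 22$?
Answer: $1694$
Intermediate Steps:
$\left(28 + 7^{2}\right) 22 = \left(28 + 49\right) 22 = 77 \cdot 22 = 1694$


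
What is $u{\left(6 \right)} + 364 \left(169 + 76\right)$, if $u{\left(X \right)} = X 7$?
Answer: $89222$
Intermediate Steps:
$u{\left(X \right)} = 7 X$
$u{\left(6 \right)} + 364 \left(169 + 76\right) = 7 \cdot 6 + 364 \left(169 + 76\right) = 42 + 364 \cdot 245 = 42 + 89180 = 89222$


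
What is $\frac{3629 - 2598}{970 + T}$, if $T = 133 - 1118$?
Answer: $- \frac{1031}{15} \approx -68.733$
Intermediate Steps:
$T = -985$
$\frac{3629 - 2598}{970 + T} = \frac{3629 - 2598}{970 - 985} = \frac{1031}{-15} = 1031 \left(- \frac{1}{15}\right) = - \frac{1031}{15}$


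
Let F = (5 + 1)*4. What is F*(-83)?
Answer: -1992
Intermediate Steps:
F = 24 (F = 6*4 = 24)
F*(-83) = 24*(-83) = -1992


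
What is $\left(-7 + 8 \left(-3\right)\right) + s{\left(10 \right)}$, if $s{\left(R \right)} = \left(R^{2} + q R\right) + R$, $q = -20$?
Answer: $-121$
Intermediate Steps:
$s{\left(R \right)} = R^{2} - 19 R$ ($s{\left(R \right)} = \left(R^{2} - 20 R\right) + R = R^{2} - 19 R$)
$\left(-7 + 8 \left(-3\right)\right) + s{\left(10 \right)} = \left(-7 + 8 \left(-3\right)\right) + 10 \left(-19 + 10\right) = \left(-7 - 24\right) + 10 \left(-9\right) = -31 - 90 = -121$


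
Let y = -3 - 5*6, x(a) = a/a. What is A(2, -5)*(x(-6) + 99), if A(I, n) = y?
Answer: -3300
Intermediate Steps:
x(a) = 1
y = -33 (y = -3 - 30 = -33)
A(I, n) = -33
A(2, -5)*(x(-6) + 99) = -33*(1 + 99) = -33*100 = -3300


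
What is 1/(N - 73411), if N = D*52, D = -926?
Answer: -1/121563 ≈ -8.2262e-6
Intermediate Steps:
N = -48152 (N = -926*52 = -48152)
1/(N - 73411) = 1/(-48152 - 73411) = 1/(-121563) = -1/121563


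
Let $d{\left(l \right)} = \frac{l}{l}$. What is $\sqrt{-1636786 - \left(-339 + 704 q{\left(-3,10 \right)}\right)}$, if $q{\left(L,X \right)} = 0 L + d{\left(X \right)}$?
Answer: $i \sqrt{1637151} \approx 1279.5 i$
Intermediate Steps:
$d{\left(l \right)} = 1$
$q{\left(L,X \right)} = 1$ ($q{\left(L,X \right)} = 0 L + 1 = 0 + 1 = 1$)
$\sqrt{-1636786 - \left(-339 + 704 q{\left(-3,10 \right)}\right)} = \sqrt{-1636786 + \left(339 - 704\right)} = \sqrt{-1636786 - 365} = \sqrt{-1637151} = i \sqrt{1637151}$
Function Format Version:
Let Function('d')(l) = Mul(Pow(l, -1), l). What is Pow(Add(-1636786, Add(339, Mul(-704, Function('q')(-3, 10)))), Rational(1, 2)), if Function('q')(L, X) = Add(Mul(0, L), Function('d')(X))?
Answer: Mul(I, Pow(1637151, Rational(1, 2))) ≈ Mul(1279.5, I)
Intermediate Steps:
Function('d')(l) = 1
Function('q')(L, X) = 1 (Function('q')(L, X) = Add(Mul(0, L), 1) = Add(0, 1) = 1)
Pow(Add(-1636786, Add(339, Mul(-704, Function('q')(-3, 10)))), Rational(1, 2)) = Pow(Add(-1636786, Add(339, Mul(-704, 1))), Rational(1, 2)) = Pow(Add(-1636786, Add(339, -704)), Rational(1, 2)) = Pow(Add(-1636786, -365), Rational(1, 2)) = Pow(-1637151, Rational(1, 2)) = Mul(I, Pow(1637151, Rational(1, 2)))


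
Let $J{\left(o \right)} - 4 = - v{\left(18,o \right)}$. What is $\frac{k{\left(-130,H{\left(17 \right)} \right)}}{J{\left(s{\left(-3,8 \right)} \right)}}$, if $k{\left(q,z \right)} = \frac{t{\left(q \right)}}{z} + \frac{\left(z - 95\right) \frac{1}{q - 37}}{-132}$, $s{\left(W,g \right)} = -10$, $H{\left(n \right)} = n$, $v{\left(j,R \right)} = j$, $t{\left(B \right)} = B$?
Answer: $\frac{68263}{124916} \approx 0.54647$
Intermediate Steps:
$J{\left(o \right)} = -14$ ($J{\left(o \right)} = 4 - 18 = -14$)
$k{\left(q,z \right)} = \frac{q}{z} - \frac{-95 + z}{132 \left(-37 + q\right)}$ ($k{\left(q,z \right)} = \frac{q}{z} + \frac{\left(z - 95\right) \frac{1}{q - 37}}{-132} = \frac{q}{z} + \frac{-95 + z}{-37 + q} \left(- \frac{1}{132}\right) = \frac{q}{z} - \frac{-95 + z}{132 \left(-37 + q\right)}$)
$\frac{k{\left(-130,H{\left(17 \right)} \right)}}{J{\left(s{\left(-3,8 \right)} \right)}} = \frac{\frac{1}{132} \cdot \frac{1}{17} \frac{1}{-37 - 130} \left(- 17^{2} - -634920 + 95 \cdot 17 + 132 \left(-130\right)^{2}\right)}{-14} = \frac{1}{132} \cdot \frac{1}{17} \frac{1}{-167} \left(\left(-1\right) 289 + 634920 + 1615 + 132 \cdot 16900\right) \left(- \frac{1}{14}\right) = \frac{1}{132} \cdot \frac{1}{17} \left(- \frac{1}{167}\right) \left(-289 + 634920 + 1615 + 2230800\right) \left(- \frac{1}{14}\right) = \frac{1}{132} \cdot \frac{1}{17} \left(- \frac{1}{167}\right) 2867046 \left(- \frac{1}{14}\right) = \left(- \frac{477841}{62458}\right) \left(- \frac{1}{14}\right) = \frac{68263}{124916}$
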